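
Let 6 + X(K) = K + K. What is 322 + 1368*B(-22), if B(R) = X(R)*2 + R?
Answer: -166574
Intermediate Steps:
X(K) = -6 + 2*K (X(K) = -6 + (K + K) = -6 + 2*K)
B(R) = -12 + 5*R (B(R) = (-6 + 2*R)*2 + R = (-12 + 4*R) + R = -12 + 5*R)
322 + 1368*B(-22) = 322 + 1368*(-12 + 5*(-22)) = 322 + 1368*(-12 - 110) = 322 + 1368*(-122) = 322 - 166896 = -166574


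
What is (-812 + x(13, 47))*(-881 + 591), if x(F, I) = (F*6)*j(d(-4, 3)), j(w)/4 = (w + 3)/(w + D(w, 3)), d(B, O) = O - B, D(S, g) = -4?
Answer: -66120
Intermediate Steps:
j(w) = 4*(3 + w)/(-4 + w) (j(w) = 4*((w + 3)/(w - 4)) = 4*((3 + w)/(-4 + w)) = 4*(3 + w)/(-4 + w))
x(F, I) = 80*F (x(F, I) = (F*6)*(4*(3 + (3 - 1*(-4)))/(-4 + (3 - 1*(-4)))) = (6*F)*(4*(3 + (3 + 4))/(-4 + (3 + 4))) = (6*F)*(4*(3 + 7)/(-4 + 7)) = (6*F)*(4*10/3) = (6*F)*(4*(⅓)*10) = (6*F)*(40/3) = 80*F)
(-812 + x(13, 47))*(-881 + 591) = (-812 + 80*13)*(-881 + 591) = (-812 + 1040)*(-290) = 228*(-290) = -66120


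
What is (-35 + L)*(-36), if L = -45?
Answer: 2880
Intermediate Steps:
(-35 + L)*(-36) = (-35 - 45)*(-36) = -80*(-36) = 2880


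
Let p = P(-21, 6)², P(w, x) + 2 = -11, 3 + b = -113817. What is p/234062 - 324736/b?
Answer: 19006898303/6660234210 ≈ 2.8538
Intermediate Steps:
b = -113820 (b = -3 - 113817 = -113820)
P(w, x) = -13 (P(w, x) = -2 - 11 = -13)
p = 169 (p = (-13)² = 169)
p/234062 - 324736/b = 169/234062 - 324736/(-113820) = 169*(1/234062) - 324736*(-1/113820) = 169/234062 + 81184/28455 = 19006898303/6660234210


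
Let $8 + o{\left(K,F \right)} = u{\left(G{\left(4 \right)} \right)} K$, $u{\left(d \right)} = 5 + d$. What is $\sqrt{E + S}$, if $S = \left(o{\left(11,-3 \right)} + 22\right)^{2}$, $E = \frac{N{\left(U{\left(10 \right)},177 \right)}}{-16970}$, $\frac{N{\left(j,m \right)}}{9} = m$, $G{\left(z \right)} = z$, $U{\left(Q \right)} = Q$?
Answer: $\frac{\sqrt{3677201078890}}{16970} \approx 113.0$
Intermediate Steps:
$N{\left(j,m \right)} = 9 m$
$E = - \frac{1593}{16970}$ ($E = \frac{9 \cdot 177}{-16970} = 1593 \left(- \frac{1}{16970}\right) = - \frac{1593}{16970} \approx -0.093872$)
$o{\left(K,F \right)} = -8 + 9 K$ ($o{\left(K,F \right)} = -8 + \left(5 + 4\right) K = -8 + 9 K$)
$S = 12769$ ($S = \left(\left(-8 + 9 \cdot 11\right) + 22\right)^{2} = \left(\left(-8 + 99\right) + 22\right)^{2} = \left(91 + 22\right)^{2} = 113^{2} = 12769$)
$\sqrt{E + S} = \sqrt{- \frac{1593}{16970} + 12769} = \sqrt{\frac{216688337}{16970}} = \frac{\sqrt{3677201078890}}{16970}$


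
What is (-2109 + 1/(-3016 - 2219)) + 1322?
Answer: -4119946/5235 ≈ -787.00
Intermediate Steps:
(-2109 + 1/(-3016 - 2219)) + 1322 = (-2109 + 1/(-5235)) + 1322 = (-2109 - 1/5235) + 1322 = -11040616/5235 + 1322 = -4119946/5235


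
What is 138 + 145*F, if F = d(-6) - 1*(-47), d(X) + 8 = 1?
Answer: 5938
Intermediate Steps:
d(X) = -7 (d(X) = -8 + 1 = -7)
F = 40 (F = -7 - 1*(-47) = -7 + 47 = 40)
138 + 145*F = 138 + 145*40 = 138 + 5800 = 5938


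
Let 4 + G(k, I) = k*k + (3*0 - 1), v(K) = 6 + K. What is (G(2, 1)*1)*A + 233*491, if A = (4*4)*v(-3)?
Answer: 114355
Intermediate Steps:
A = 48 (A = (4*4)*(6 - 3) = 16*3 = 48)
G(k, I) = -5 + k² (G(k, I) = -4 + (k*k + (3*0 - 1)) = -4 + (k² + (0 - 1)) = -4 + (k² - 1) = -4 + (-1 + k²) = -5 + k²)
(G(2, 1)*1)*A + 233*491 = ((-5 + 2²)*1)*48 + 233*491 = ((-5 + 4)*1)*48 + 114403 = -1*1*48 + 114403 = -1*48 + 114403 = -48 + 114403 = 114355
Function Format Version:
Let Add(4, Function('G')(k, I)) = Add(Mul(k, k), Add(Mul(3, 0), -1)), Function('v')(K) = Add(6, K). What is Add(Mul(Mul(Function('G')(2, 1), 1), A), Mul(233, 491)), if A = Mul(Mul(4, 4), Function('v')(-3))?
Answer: 114355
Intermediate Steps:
A = 48 (A = Mul(Mul(4, 4), Add(6, -3)) = Mul(16, 3) = 48)
Function('G')(k, I) = Add(-5, Pow(k, 2)) (Function('G')(k, I) = Add(-4, Add(Mul(k, k), Add(Mul(3, 0), -1))) = Add(-4, Add(Pow(k, 2), Add(0, -1))) = Add(-4, Add(Pow(k, 2), -1)) = Add(-4, Add(-1, Pow(k, 2))) = Add(-5, Pow(k, 2)))
Add(Mul(Mul(Function('G')(2, 1), 1), A), Mul(233, 491)) = Add(Mul(Mul(Add(-5, Pow(2, 2)), 1), 48), Mul(233, 491)) = Add(Mul(Mul(Add(-5, 4), 1), 48), 114403) = Add(Mul(Mul(-1, 1), 48), 114403) = Add(Mul(-1, 48), 114403) = Add(-48, 114403) = 114355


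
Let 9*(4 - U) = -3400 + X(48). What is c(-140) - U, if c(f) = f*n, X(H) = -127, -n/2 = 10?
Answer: 21637/9 ≈ 2404.1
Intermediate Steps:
n = -20 (n = -2*10 = -20)
c(f) = -20*f (c(f) = f*(-20) = -20*f)
U = 3563/9 (U = 4 - (-3400 - 127)/9 = 4 - ⅑*(-3527) = 4 + 3527/9 = 3563/9 ≈ 395.89)
c(-140) - U = -20*(-140) - 1*3563/9 = 2800 - 3563/9 = 21637/9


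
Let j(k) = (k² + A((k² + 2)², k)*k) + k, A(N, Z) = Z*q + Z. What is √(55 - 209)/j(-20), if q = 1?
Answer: I*√154/1180 ≈ 0.010517*I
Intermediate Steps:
A(N, Z) = 2*Z (A(N, Z) = Z*1 + Z = Z + Z = 2*Z)
j(k) = k + 3*k² (j(k) = (k² + (2*k)*k) + k = (k² + 2*k²) + k = 3*k² + k = k + 3*k²)
√(55 - 209)/j(-20) = √(55 - 209)/((-20*(1 + 3*(-20)))) = √(-154)/((-20*(1 - 60))) = (I*√154)/((-20*(-59))) = (I*√154)/1180 = (I*√154)*(1/1180) = I*√154/1180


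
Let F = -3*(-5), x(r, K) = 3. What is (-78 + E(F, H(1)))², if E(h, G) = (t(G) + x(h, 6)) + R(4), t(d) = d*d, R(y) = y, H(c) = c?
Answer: 4900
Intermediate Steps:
t(d) = d²
F = 15
E(h, G) = 7 + G² (E(h, G) = (G² + 3) + 4 = (3 + G²) + 4 = 7 + G²)
(-78 + E(F, H(1)))² = (-78 + (7 + 1²))² = (-78 + (7 + 1))² = (-78 + 8)² = (-70)² = 4900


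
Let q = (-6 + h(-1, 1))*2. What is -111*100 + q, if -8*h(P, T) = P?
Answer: -44447/4 ≈ -11112.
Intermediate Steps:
h(P, T) = -P/8
q = -47/4 (q = (-6 - ⅛*(-1))*2 = (-6 + ⅛)*2 = -47/8*2 = -47/4 ≈ -11.750)
-111*100 + q = -111*100 - 47/4 = -11100 - 47/4 = -44447/4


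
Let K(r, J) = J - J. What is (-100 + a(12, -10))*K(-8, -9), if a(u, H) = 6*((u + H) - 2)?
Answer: 0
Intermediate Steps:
K(r, J) = 0
a(u, H) = -12 + 6*H + 6*u (a(u, H) = 6*((H + u) - 2) = 6*(-2 + H + u) = -12 + 6*H + 6*u)
(-100 + a(12, -10))*K(-8, -9) = (-100 + (-12 + 6*(-10) + 6*12))*0 = (-100 + (-12 - 60 + 72))*0 = (-100 + 0)*0 = -100*0 = 0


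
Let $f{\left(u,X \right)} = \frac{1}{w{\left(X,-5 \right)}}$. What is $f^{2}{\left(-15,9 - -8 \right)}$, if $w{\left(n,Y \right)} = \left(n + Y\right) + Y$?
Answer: $\frac{1}{49} \approx 0.020408$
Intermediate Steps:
$w{\left(n,Y \right)} = n + 2 Y$ ($w{\left(n,Y \right)} = \left(Y + n\right) + Y = n + 2 Y$)
$f{\left(u,X \right)} = \frac{1}{-10 + X}$ ($f{\left(u,X \right)} = \frac{1}{X + 2 \left(-5\right)} = \frac{1}{X - 10} = \frac{1}{-10 + X}$)
$f^{2}{\left(-15,9 - -8 \right)} = \left(\frac{1}{-10 + \left(9 - -8\right)}\right)^{2} = \left(\frac{1}{-10 + \left(9 + 8\right)}\right)^{2} = \left(\frac{1}{-10 + 17}\right)^{2} = \left(\frac{1}{7}\right)^{2} = \frac{1}{49}$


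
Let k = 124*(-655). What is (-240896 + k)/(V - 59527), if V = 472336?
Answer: -107372/137603 ≈ -0.78030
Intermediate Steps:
k = -81220
(-240896 + k)/(V - 59527) = (-240896 - 81220)/(472336 - 59527) = -322116/412809 = -322116*1/412809 = -107372/137603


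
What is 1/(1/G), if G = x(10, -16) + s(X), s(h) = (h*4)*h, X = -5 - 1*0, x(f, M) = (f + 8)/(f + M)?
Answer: 97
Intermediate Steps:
x(f, M) = (8 + f)/(M + f)
X = -5 (X = -5 + 0 = -5)
s(h) = 4*h² (s(h) = (4*h)*h = 4*h²)
G = 97 (G = (8 + 10)/(-16 + 10) + 4*(-5)² = 18/(-6) + 4*25 = -⅙*18 + 100 = -3 + 100 = 97)
1/(1/G) = 1/(1/97) = 97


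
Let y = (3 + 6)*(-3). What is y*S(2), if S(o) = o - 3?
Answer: 27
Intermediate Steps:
y = -27 (y = 9*(-3) = -27)
S(o) = -3 + o
y*S(2) = -27*(-3 + 2) = -27*(-1) = 27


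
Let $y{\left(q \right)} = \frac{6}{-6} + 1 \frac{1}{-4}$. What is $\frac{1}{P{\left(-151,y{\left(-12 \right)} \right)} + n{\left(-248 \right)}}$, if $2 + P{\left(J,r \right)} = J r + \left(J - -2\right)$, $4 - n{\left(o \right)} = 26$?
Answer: $\frac{4}{63} \approx 0.063492$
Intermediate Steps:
$n{\left(o \right)} = -22$ ($n{\left(o \right)} = 4 - 26 = -22$)
$y{\left(q \right)} = - \frac{5}{4}$ ($y{\left(q \right)} = 6 \left(- \frac{1}{6}\right) + 1 \left(- \frac{1}{4}\right) = -1 - \frac{1}{4} = - \frac{5}{4}$)
$P{\left(J,r \right)} = J + J r$ ($P{\left(J,r \right)} = -2 + \left(J r + \left(J - -2\right)\right) = -2 + \left(J r + \left(J + 2\right)\right) = -2 + \left(J r + \left(2 + J\right)\right) = -2 + \left(2 + J + J r\right) = J + J r$)
$\frac{1}{P{\left(-151,y{\left(-12 \right)} \right)} + n{\left(-248 \right)}} = \frac{1}{- 151 \left(1 - \frac{5}{4}\right) - 22} = \frac{1}{\left(-151\right) \left(- \frac{1}{4}\right) - 22} = \frac{1}{\frac{151}{4} - 22} = \frac{1}{\frac{63}{4}} = \frac{4}{63}$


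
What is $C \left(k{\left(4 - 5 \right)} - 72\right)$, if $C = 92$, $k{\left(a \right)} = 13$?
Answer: $-5428$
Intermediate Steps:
$C \left(k{\left(4 - 5 \right)} - 72\right) = 92 \left(13 - 72\right) = 92 \left(-59\right) = -5428$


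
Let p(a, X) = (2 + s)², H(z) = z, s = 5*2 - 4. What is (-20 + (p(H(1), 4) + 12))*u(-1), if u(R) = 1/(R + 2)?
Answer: 56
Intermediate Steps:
s = 6 (s = 10 - 4 = 6)
u(R) = 1/(2 + R)
p(a, X) = 64 (p(a, X) = (2 + 6)² = 8² = 64)
(-20 + (p(H(1), 4) + 12))*u(-1) = (-20 + (64 + 12))/(2 - 1) = (-20 + 76)/1 = 56*1 = 56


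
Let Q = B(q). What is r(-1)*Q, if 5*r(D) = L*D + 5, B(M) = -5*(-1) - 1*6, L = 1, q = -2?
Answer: -⅘ ≈ -0.80000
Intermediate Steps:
B(M) = -1 (B(M) = 5 - 6 = -1)
r(D) = 1 + D/5 (r(D) = (1*D + 5)/5 = (D + 5)/5 = (5 + D)/5 = 1 + D/5)
Q = -1
r(-1)*Q = (1 + (⅕)*(-1))*(-1) = (1 - ⅕)*(-1) = (⅘)*(-1) = -⅘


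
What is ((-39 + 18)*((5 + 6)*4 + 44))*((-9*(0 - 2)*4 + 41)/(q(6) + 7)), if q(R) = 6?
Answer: -208824/13 ≈ -16063.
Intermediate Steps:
((-39 + 18)*((5 + 6)*4 + 44))*((-9*(0 - 2)*4 + 41)/(q(6) + 7)) = ((-39 + 18)*((5 + 6)*4 + 44))*((-9*(0 - 2)*4 + 41)/(6 + 7)) = (-21*(11*4 + 44))*((-9*(-2)*4 + 41)/13) = (-21*(44 + 44))*((-3*(-6)*4 + 41)*(1/13)) = (-21*88)*((18*4 + 41)*(1/13)) = -1848*(72 + 41)/13 = -208824/13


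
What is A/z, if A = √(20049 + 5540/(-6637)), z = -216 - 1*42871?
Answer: -√883117049701/285968419 ≈ -0.0032862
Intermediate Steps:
z = -43087 (z = -216 - 42871 = -43087)
A = √883117049701/6637 (A = √(20049 + 5540*(-1/6637)) = √(20049 - 5540/6637) = √(133059673/6637) = √883117049701/6637 ≈ 141.59)
A/z = (√883117049701/6637)/(-43087) = (√883117049701/6637)*(-1/43087) = -√883117049701/285968419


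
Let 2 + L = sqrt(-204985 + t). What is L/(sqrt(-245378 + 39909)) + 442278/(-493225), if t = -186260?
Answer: -442278/493225 + sqrt(80388718905)/205469 + 2*I*sqrt(205469)/205469 ≈ 0.48321 + 0.0044122*I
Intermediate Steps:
L = -2 + I*sqrt(391245) (L = -2 + sqrt(-204985 - 186260) = -2 + sqrt(-391245) = -2 + I*sqrt(391245) ≈ -2.0 + 625.5*I)
L/(sqrt(-245378 + 39909)) + 442278/(-493225) = (-2 + I*sqrt(391245))/(sqrt(-245378 + 39909)) + 442278/(-493225) = (-2 + I*sqrt(391245))/(sqrt(-205469)) + 442278*(-1/493225) = (-2 + I*sqrt(391245))/((I*sqrt(205469))) - 442278/493225 = (-2 + I*sqrt(391245))*(-I*sqrt(205469)/205469) - 442278/493225 = -I*sqrt(205469)*(-2 + I*sqrt(391245))/205469 - 442278/493225 = -442278/493225 - I*sqrt(205469)*(-2 + I*sqrt(391245))/205469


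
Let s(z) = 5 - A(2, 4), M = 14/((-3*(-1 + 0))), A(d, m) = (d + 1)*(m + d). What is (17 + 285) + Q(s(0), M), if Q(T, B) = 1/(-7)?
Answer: 2113/7 ≈ 301.86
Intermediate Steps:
A(d, m) = (1 + d)*(d + m)
M = 14/3 (M = 14/((-3*(-1))) = 14/3 ≈ 4.6667)
s(z) = -13 (s(z) = 5 - (2 + 4 + 2² + 2*4) = 5 - (2 + 4 + 4 + 8) = 5 - 1*18 = 5 - 18 = -13)
Q(T, B) = -⅐
(17 + 285) + Q(s(0), M) = (17 + 285) - ⅐ = 302 - ⅐ = 2113/7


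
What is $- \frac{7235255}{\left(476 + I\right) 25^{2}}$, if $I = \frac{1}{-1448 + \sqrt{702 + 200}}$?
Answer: $- \frac{1443578517503504}{59357131932125} - \frac{1447051 \sqrt{902}}{59357131932125} \approx -24.32$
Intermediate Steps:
$I = \frac{1}{-1448 + \sqrt{902}} \approx -0.00070523$
$- \frac{7235255}{\left(476 + I\right) 25^{2}} = - \frac{7235255}{\left(476 - \left(\frac{724}{1047901} + \frac{\sqrt{902}}{2095802}\right)\right) 25^{2}} = - \frac{7235255}{\left(\frac{498800152}{1047901} - \frac{\sqrt{902}}{2095802}\right) 625} = - \frac{7235255}{\frac{311750095000}{1047901} - \frac{625 \sqrt{902}}{2095802}}$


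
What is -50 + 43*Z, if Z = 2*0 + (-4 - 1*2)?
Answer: -308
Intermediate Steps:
Z = -6 (Z = 0 + (-4 - 2) = 0 - 6 = -6)
-50 + 43*Z = -50 + 43*(-6) = -50 - 258 = -308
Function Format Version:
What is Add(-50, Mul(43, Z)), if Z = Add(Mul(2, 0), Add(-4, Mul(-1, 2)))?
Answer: -308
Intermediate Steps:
Z = -6 (Z = Add(0, Add(-4, -2)) = Add(0, -6) = -6)
Add(-50, Mul(43, Z)) = Add(-50, Mul(43, -6)) = Add(-50, -258) = -308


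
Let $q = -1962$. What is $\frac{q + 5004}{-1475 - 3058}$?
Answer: $- \frac{1014}{1511} \approx -0.67108$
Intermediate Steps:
$\frac{q + 5004}{-1475 - 3058} = \frac{-1962 + 5004}{-1475 - 3058} = \frac{3042}{-4533} = 3042 \left(- \frac{1}{4533}\right) = - \frac{1014}{1511}$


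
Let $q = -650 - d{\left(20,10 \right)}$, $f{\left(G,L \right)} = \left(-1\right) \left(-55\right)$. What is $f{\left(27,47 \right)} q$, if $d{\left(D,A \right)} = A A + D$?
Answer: $-42350$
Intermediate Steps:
$f{\left(G,L \right)} = 55$
$d{\left(D,A \right)} = D + A^{2}$ ($d{\left(D,A \right)} = A^{2} + D = D + A^{2}$)
$q = -770$ ($q = -650 - \left(20 + 10^{2}\right) = -650 - \left(20 + 100\right) = -650 - 120 = -770$)
$f{\left(27,47 \right)} q = 55 \left(-770\right) = -42350$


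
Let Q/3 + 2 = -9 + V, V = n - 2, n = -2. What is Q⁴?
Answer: 4100625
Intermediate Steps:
V = -4 (V = -2 - 2 = -4)
Q = -45 (Q = -6 + 3*(-9 - 4) = -6 + 3*(-13) = -6 - 39 = -45)
Q⁴ = (-45)⁴ = 4100625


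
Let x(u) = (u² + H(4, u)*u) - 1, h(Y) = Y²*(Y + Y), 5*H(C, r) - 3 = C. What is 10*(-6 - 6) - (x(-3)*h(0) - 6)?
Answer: -114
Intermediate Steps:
H(C, r) = ⅗ + C/5
h(Y) = 2*Y³ (h(Y) = Y²*(2*Y) = 2*Y³)
x(u) = -1 + u² + 7*u/5 (x(u) = (u² + (⅗ + (⅕)*4)*u) - 1 = (u² + (⅗ + ⅘)*u) - 1 = (u² + 7*u/5) - 1 = -1 + u² + 7*u/5)
10*(-6 - 6) - (x(-3)*h(0) - 6) = 10*(-6 - 6) - ((-1 + (-3)² + (7/5)*(-3))*(2*0³) - 6) = 10*(-12) - ((-1 + 9 - 21/5)*(2*0) - 6) = -120 - ((19/5)*0 - 6) = -120 - (0 - 6) = -120 - 1*(-6) = -120 + 6 = -114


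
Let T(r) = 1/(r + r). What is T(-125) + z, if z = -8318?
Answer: -2079501/250 ≈ -8318.0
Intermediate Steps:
T(r) = 1/(2*r)
T(-125) + z = (½)/(-125) - 8318 = (½)*(-1/125) - 8318 = -1/250 - 8318 = -2079501/250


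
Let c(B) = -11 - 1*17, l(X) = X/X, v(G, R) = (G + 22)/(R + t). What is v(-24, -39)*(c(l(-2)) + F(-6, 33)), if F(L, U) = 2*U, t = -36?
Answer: 76/75 ≈ 1.0133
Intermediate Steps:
v(G, R) = (22 + G)/(-36 + R) (v(G, R) = (G + 22)/(R - 36) = (22 + G)/(-36 + R))
l(X) = 1
c(B) = -28 (c(B) = -11 - 17 = -28)
v(-24, -39)*(c(l(-2)) + F(-6, 33)) = ((22 - 24)/(-36 - 39))*(-28 + 2*33) = (-2/(-75))*(-28 + 66) = -1/75*(-2)*38 = (2/75)*38 = 76/75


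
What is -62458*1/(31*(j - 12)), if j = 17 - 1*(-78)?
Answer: -62458/2573 ≈ -24.274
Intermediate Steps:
j = 95 (j = 17 + 78 = 95)
-62458*1/(31*(j - 12)) = -62458*1/(31*(95 - 12)) = -62458/(83*31) = -62458/2573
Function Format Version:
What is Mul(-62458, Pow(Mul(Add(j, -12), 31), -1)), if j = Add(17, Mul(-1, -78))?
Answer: Rational(-62458, 2573) ≈ -24.274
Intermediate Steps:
j = 95 (j = Add(17, 78) = 95)
Mul(-62458, Pow(Mul(Add(j, -12), 31), -1)) = Mul(-62458, Pow(Mul(Add(95, -12), 31), -1)) = Mul(-62458, Pow(Mul(83, 31), -1)) = Mul(-62458, Pow(2573, -1)) = Mul(-62458, Rational(1, 2573)) = Rational(-62458, 2573)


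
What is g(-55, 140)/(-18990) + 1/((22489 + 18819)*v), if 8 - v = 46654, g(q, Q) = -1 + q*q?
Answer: -323711299679/2032829881240 ≈ -0.15924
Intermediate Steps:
g(q, Q) = -1 + q²
v = -46646 (v = 8 - 1*46654 = 8 - 46654 = -46646)
g(-55, 140)/(-18990) + 1/((22489 + 18819)*v) = (-1 + (-55)²)/(-18990) + 1/((22489 + 18819)*(-46646)) = (-1 + 3025)*(-1/18990) - 1/46646/41308 = 3024*(-1/18990) + (1/41308)*(-1/46646) = -168/1055 - 1/1926852968 = -323711299679/2032829881240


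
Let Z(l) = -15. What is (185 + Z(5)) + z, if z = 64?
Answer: 234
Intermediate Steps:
(185 + Z(5)) + z = (185 - 15) + 64 = 170 + 64 = 234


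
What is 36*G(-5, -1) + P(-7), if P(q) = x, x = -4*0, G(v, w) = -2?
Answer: -72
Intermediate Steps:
x = 0
P(q) = 0
36*G(-5, -1) + P(-7) = 36*(-2) + 0 = -72 + 0 = -72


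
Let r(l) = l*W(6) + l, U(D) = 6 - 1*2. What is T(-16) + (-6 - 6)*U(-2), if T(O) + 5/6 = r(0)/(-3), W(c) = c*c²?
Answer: -293/6 ≈ -48.833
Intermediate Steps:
U(D) = 4 (U(D) = 6 - 2 = 4)
W(c) = c³
r(l) = 217*l (r(l) = l*6³ + l = l*216 + l = 216*l + l = 217*l)
T(O) = -⅚ (T(O) = -⅚ + (217*0)/(-3) = -⅚ + 0*(-⅓) = -⅚ + 0 = -⅚)
T(-16) + (-6 - 6)*U(-2) = -⅚ + (-6 - 6)*4 = -⅚ - 12*4 = -⅚ - 48 = -293/6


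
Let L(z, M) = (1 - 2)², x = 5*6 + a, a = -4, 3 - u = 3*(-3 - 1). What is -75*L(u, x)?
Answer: -75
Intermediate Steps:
u = 15 (u = 3 - 3*(-3 - 1) = 3 - 3*(-4) = 3 - 1*(-12) = 3 + 12 = 15)
x = 26 (x = 5*6 - 4 = 30 - 4 = 26)
L(z, M) = 1 (L(z, M) = (-1)² = 1)
-75*L(u, x) = -75*1 = -75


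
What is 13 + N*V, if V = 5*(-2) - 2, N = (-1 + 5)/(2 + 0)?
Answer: -11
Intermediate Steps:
N = 2 (N = 4/2 = 4*(1/2) = 2)
V = -12 (V = -10 - 2 = -12)
13 + N*V = 13 + 2*(-12) = 13 - 24 = -11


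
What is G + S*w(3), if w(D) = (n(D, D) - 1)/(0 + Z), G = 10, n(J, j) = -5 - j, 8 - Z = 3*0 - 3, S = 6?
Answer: 56/11 ≈ 5.0909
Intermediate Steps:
Z = 11 (Z = 8 - (3*0 - 3) = 8 - (0 - 3) = 8 - 1*(-3) = 8 + 3 = 11)
w(D) = -6/11 - D/11 (w(D) = ((-5 - D) - 1)/(0 + 11) = (-6 - D)/11 = (-6 - D)*(1/11) = -6/11 - D/11)
G + S*w(3) = 10 + 6*(-6/11 - 1/11*3) = 10 + 6*(-6/11 - 3/11) = 10 + 6*(-9/11) = 10 - 54/11 = 56/11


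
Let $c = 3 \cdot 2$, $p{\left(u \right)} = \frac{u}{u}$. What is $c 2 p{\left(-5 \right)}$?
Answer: $12$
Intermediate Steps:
$p{\left(u \right)} = 1$
$c = 6$
$c 2 p{\left(-5 \right)} = 6 \cdot 2 \cdot 1 = 12 \cdot 1 = 12$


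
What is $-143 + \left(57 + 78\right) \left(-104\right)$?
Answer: $-14183$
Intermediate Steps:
$-143 + \left(57 + 78\right) \left(-104\right) = -143 + 135 \left(-104\right) = -143 - 14040 = -14183$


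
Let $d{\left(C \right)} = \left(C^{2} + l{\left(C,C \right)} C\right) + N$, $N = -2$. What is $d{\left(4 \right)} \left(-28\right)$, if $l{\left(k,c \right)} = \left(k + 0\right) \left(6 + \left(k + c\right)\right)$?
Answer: $-6664$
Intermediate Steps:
$l{\left(k,c \right)} = k \left(6 + c + k\right)$ ($l{\left(k,c \right)} = k \left(6 + \left(c + k\right)\right) = k \left(6 + c + k\right)$)
$d{\left(C \right)} = -2 + C^{2} + C^{2} \left(6 + 2 C\right)$ ($d{\left(C \right)} = \left(C^{2} + C \left(6 + C + C\right) C\right) - 2 = \left(C^{2} + C \left(6 + 2 C\right) C\right) - 2 = \left(C^{2} + C^{2} \left(6 + 2 C\right)\right) - 2 = -2 + C^{2} + C^{2} \left(6 + 2 C\right)$)
$d{\left(4 \right)} \left(-28\right) = \left(-2 + 2 \cdot 4^{3} + 7 \cdot 4^{2}\right) \left(-28\right) = \left(-2 + 2 \cdot 64 + 7 \cdot 16\right) \left(-28\right) = \left(-2 + 128 + 112\right) \left(-28\right) = 238 \left(-28\right) = -6664$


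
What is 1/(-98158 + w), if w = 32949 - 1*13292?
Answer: -1/78501 ≈ -1.2739e-5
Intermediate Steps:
w = 19657 (w = 32949 - 13292 = 19657)
1/(-98158 + w) = 1/(-98158 + 19657) = 1/(-78501) = -1/78501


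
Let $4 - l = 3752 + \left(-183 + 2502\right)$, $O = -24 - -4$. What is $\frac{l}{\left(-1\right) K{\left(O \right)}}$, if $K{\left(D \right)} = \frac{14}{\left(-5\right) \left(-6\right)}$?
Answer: $\frac{91005}{7} \approx 13001.0$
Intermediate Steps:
$O = -20$ ($O = -24 + 4 = -20$)
$K{\left(D \right)} = \frac{7}{15}$ ($K{\left(D \right)} = \frac{14}{30} = 14 \cdot \frac{1}{30} = \frac{7}{15}$)
$l = -6067$ ($l = 4 - \left(3752 + \left(-183 + 2502\right)\right) = 4 - \left(3752 + 2319\right) = 4 - 6071 = -6067$)
$\frac{l}{\left(-1\right) K{\left(O \right)}} = - \frac{6067}{\left(-1\right) \frac{7}{15}} = - \frac{6067}{- \frac{7}{15}} = \left(-6067\right) \left(- \frac{15}{7}\right) = \frac{91005}{7}$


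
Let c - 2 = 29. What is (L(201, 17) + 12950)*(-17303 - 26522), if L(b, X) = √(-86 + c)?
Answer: -567533750 - 43825*I*√55 ≈ -5.6753e+8 - 3.2502e+5*I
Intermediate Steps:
c = 31 (c = 2 + 29 = 31)
L(b, X) = I*√55 (L(b, X) = √(-86 + 31) = √(-55) = I*√55)
(L(201, 17) + 12950)*(-17303 - 26522) = (I*√55 + 12950)*(-17303 - 26522) = (12950 + I*√55)*(-43825) = -567533750 - 43825*I*√55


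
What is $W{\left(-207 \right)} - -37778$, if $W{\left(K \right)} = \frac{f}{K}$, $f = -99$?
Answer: $\frac{868905}{23} \approx 37779.0$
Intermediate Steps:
$W{\left(K \right)} = - \frac{99}{K}$
$W{\left(-207 \right)} - -37778 = - \frac{99}{-207} - -37778 = \left(-99\right) \left(- \frac{1}{207}\right) + 37778 = \frac{11}{23} + 37778 = \frac{868905}{23}$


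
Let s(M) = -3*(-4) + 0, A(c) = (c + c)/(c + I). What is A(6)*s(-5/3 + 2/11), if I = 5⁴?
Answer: 144/631 ≈ 0.22821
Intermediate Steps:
I = 625
A(c) = 2*c/(625 + c) (A(c) = (c + c)/(c + 625) = (2*c)/(625 + c) = 2*c/(625 + c))
s(M) = 12 (s(M) = 12 + 0 = 12)
A(6)*s(-5/3 + 2/11) = (2*6/(625 + 6))*12 = (2*6/631)*12 = (2*6*(1/631))*12 = (12/631)*12 = 144/631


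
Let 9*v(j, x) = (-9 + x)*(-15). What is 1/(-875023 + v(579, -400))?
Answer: -3/2623024 ≈ -1.1437e-6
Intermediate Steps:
v(j, x) = 15 - 5*x/3 (v(j, x) = ((-9 + x)*(-15))/9 = (135 - 15*x)/9 = 15 - 5*x/3)
1/(-875023 + v(579, -400)) = 1/(-875023 + (15 - 5/3*(-400))) = 1/(-875023 + (15 + 2000/3)) = 1/(-875023 + 2045/3) = 1/(-2623024/3) = -3/2623024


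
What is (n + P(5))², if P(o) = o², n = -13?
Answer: 144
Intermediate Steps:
(n + P(5))² = (-13 + 5²)² = (-13 + 25)² = 12² = 144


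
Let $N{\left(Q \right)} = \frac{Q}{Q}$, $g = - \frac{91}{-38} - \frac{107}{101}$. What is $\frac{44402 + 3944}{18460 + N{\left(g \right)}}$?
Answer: $\frac{48346}{18461} \approx 2.6188$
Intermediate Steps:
$g = \frac{5125}{3838}$ ($g = \left(-91\right) \left(- \frac{1}{38}\right) - \frac{107}{101} = \frac{91}{38} - \frac{107}{101} = \frac{5125}{3838} \approx 1.3353$)
$N{\left(Q \right)} = 1$
$\frac{44402 + 3944}{18460 + N{\left(g \right)}} = \frac{44402 + 3944}{18460 + 1} = \frac{48346}{18461}$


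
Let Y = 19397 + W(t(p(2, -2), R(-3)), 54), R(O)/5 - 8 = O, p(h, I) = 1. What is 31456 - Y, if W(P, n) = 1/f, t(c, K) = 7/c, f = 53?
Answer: 639126/53 ≈ 12059.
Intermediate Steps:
R(O) = 40 + 5*O
W(P, n) = 1/53
Y = 1028042/53 (Y = 19397 + 1/53 = 1028042/53 ≈ 19397.)
31456 - Y = 31456 - 1*1028042/53 = 31456 - 1028042/53 = 639126/53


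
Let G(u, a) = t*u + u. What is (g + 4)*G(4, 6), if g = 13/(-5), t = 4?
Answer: 28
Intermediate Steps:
g = -13/5 (g = 13*(-1/5) = -13/5 ≈ -2.6000)
G(u, a) = 5*u (G(u, a) = 4*u + u = 5*u)
(g + 4)*G(4, 6) = (-13/5 + 4)*(5*4) = (7/5)*20 = 28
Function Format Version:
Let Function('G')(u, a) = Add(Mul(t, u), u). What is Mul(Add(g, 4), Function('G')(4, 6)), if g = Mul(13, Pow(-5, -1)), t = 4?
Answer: 28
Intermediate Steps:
g = Rational(-13, 5) (g = Mul(13, Rational(-1, 5)) = Rational(-13, 5) ≈ -2.6000)
Function('G')(u, a) = Mul(5, u) (Function('G')(u, a) = Add(Mul(4, u), u) = Mul(5, u))
Mul(Add(g, 4), Function('G')(4, 6)) = Mul(Add(Rational(-13, 5), 4), Mul(5, 4)) = Mul(Rational(7, 5), 20) = 28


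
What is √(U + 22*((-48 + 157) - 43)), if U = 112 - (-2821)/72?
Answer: √230858/12 ≈ 40.040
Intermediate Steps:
U = 10885/72 (U = 112 - (-2821)/72 = 112 - 91*(-31/72) = 112 + 2821/72 = 10885/72 ≈ 151.18)
√(U + 22*((-48 + 157) - 43)) = √(10885/72 + 22*((-48 + 157) - 43)) = √(10885/72 + 22*(109 - 43)) = √(10885/72 + 22*66) = √(10885/72 + 1452) = √(115429/72) = √230858/12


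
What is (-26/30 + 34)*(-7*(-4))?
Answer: 13916/15 ≈ 927.73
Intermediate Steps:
(-26/30 + 34)*(-7*(-4)) = (-26*1/30 + 34)*28 = (-13/15 + 34)*28 = (497/15)*28 = 13916/15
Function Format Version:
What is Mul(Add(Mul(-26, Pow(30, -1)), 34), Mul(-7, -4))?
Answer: Rational(13916, 15) ≈ 927.73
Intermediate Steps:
Mul(Add(Mul(-26, Pow(30, -1)), 34), Mul(-7, -4)) = Mul(Add(Mul(-26, Rational(1, 30)), 34), 28) = Mul(Add(Rational(-13, 15), 34), 28) = Mul(Rational(497, 15), 28) = Rational(13916, 15)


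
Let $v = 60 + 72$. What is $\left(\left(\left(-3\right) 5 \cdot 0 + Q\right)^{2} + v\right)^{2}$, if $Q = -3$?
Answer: $19881$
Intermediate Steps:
$v = 132$
$\left(\left(\left(-3\right) 5 \cdot 0 + Q\right)^{2} + v\right)^{2} = \left(\left(\left(-3\right) 5 \cdot 0 - 3\right)^{2} + 132\right)^{2} = \left(\left(\left(-15\right) 0 - 3\right)^{2} + 132\right)^{2} = \left(\left(0 - 3\right)^{2} + 132\right)^{2} = \left(\left(-3\right)^{2} + 132\right)^{2} = \left(9 + 132\right)^{2} = 141^{2} = 19881$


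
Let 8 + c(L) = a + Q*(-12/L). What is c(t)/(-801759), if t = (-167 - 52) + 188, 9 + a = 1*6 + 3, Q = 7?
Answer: 164/24854529 ≈ 6.5984e-6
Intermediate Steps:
a = 0 (a = -9 + (1*6 + 3) = -9 + (6 + 3) = -9 + 9 = 0)
t = -31 (t = -219 + 188 = -31)
c(L) = -8 - 84/L (c(L) = -8 + (0 + 7*(-12/L)) = -8 + (0 - 84/L) = -8 - 84/L)
c(t)/(-801759) = (-8 - 84/(-31))/(-801759) = (-8 - 84*(-1/31))*(-1/801759) = (-8 + 84/31)*(-1/801759) = -164/31*(-1/801759) = 164/24854529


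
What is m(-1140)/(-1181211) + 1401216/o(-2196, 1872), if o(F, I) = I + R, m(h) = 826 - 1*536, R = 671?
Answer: 1655131015106/3003819573 ≈ 551.01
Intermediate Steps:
m(h) = 290 (m(h) = 826 - 536 = 290)
o(F, I) = 671 + I (o(F, I) = I + 671 = 671 + I)
m(-1140)/(-1181211) + 1401216/o(-2196, 1872) = 290/(-1181211) + 1401216/(671 + 1872) = 290*(-1/1181211) + 1401216/2543 = -290/1181211 + 1401216*(1/2543) = -290/1181211 + 1401216/2543 = 1655131015106/3003819573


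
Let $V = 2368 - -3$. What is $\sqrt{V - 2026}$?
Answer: $\sqrt{345} \approx 18.574$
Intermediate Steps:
$V = 2371$ ($V = 2368 + 3 = 2371$)
$\sqrt{V - 2026} = \sqrt{2371 - 2026} = \sqrt{345}$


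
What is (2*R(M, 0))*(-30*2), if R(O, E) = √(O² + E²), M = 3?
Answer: -360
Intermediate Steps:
R(O, E) = √(E² + O²)
(2*R(M, 0))*(-30*2) = (2*√(0² + 3²))*(-30*2) = (2*√(0 + 9))*(-5*12) = (2*√9)*(-60) = (2*3)*(-60) = 6*(-60) = -360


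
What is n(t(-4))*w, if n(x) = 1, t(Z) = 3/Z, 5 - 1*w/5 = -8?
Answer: 65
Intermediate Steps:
w = 65 (w = 25 - 5*(-8) = 25 + 40 = 65)
n(t(-4))*w = 1*65 = 65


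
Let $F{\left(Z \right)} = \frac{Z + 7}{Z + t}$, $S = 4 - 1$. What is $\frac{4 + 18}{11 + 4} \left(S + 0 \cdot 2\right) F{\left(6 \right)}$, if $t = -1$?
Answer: $\frac{286}{25} \approx 11.44$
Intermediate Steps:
$S = 3$ ($S = 4 - 1 = 3$)
$F{\left(Z \right)} = \frac{7 + Z}{-1 + Z}$ ($F{\left(Z \right)} = \frac{Z + 7}{Z - 1} = \frac{7 + Z}{-1 + Z}$)
$\frac{4 + 18}{11 + 4} \left(S + 0 \cdot 2\right) F{\left(6 \right)} = \frac{4 + 18}{11 + 4} \left(3 + 0 \cdot 2\right) \frac{7 + 6}{-1 + 6} = \frac{22}{15} \left(3 + 0\right) \frac{1}{5} \cdot 13 = 22 \cdot \frac{1}{15} \cdot 3 \cdot \frac{1}{5} \cdot 13 = \frac{22}{15} \cdot 3 \cdot \frac{13}{5} = \frac{22}{5} \cdot \frac{13}{5} = \frac{286}{25}$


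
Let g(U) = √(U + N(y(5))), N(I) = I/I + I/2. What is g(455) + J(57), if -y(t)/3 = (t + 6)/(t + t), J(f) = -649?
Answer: -649 + √45435/10 ≈ -627.68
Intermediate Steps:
y(t) = -3*(6 + t)/(2*t) (y(t) = -3*(t + 6)/(t + t) = -3*(6 + t)/(2*t))
N(I) = 1 + I/2 (N(I) = 1 + I*(½) = 1 + I/2)
g(U) = √(-13/20 + U) (g(U) = √(U + (1 + (-3/2 - 9/5)/2)) = √(U + (1 + (½)*(-33/10))) = √(U + (1 - 33/20)) = √(U - 13/20) = √(-13/20 + U))
g(455) + J(57) = √(-65 + 100*455)/10 - 649 = √(-65 + 45500)/10 - 649 = √45435/10 - 649 = -649 + √45435/10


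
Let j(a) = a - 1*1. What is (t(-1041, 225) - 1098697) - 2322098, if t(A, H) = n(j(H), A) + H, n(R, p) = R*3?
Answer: -3419898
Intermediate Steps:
j(a) = -1 + a (j(a) = a - 1 = -1 + a)
n(R, p) = 3*R
t(A, H) = -3 + 4*H (t(A, H) = 3*(-1 + H) + H = (-3 + 3*H) + H = -3 + 4*H)
(t(-1041, 225) - 1098697) - 2322098 = ((-3 + 4*225) - 1098697) - 2322098 = ((-3 + 900) - 1098697) - 2322098 = (897 - 1098697) - 2322098 = -1097800 - 2322098 = -3419898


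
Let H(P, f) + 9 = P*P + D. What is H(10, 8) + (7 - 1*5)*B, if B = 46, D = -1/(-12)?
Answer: 2197/12 ≈ 183.08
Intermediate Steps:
D = 1/12 (D = -1*(-1/12) = 1/12 ≈ 0.083333)
H(P, f) = -107/12 + P² (H(P, f) = -9 + (P*P + 1/12) = -9 + (P² + 1/12) = -9 + (1/12 + P²) = -107/12 + P²)
H(10, 8) + (7 - 1*5)*B = (-107/12 + 10²) + (7 - 1*5)*46 = (-107/12 + 100) + (7 - 5)*46 = 1093/12 + 2*46 = 1093/12 + 92 = 2197/12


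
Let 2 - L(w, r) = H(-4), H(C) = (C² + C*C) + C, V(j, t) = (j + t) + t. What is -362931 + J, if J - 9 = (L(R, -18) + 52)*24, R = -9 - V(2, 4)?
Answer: -362298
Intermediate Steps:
V(j, t) = j + 2*t
H(C) = C + 2*C² (H(C) = (C² + C²) + C = 2*C² + C = C + 2*C²)
R = -19 (R = -9 - (2 + 2*4) = -9 - (2 + 8) = -9 - 1*10 = -9 - 10 = -19)
L(w, r) = -26 (L(w, r) = 2 - (-4)*(1 + 2*(-4)) = 2 - (-4)*(1 - 8) = 2 - (-4)*(-7) = 2 - 1*28 = 2 - 28 = -26)
J = 633 (J = 9 + (-26 + 52)*24 = 9 + 26*24 = 9 + 624 = 633)
-362931 + J = -362931 + 633 = -362298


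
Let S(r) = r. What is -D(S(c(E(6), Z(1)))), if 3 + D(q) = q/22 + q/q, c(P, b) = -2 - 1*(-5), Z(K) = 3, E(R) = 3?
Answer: 41/22 ≈ 1.8636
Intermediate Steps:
c(P, b) = 3 (c(P, b) = -2 + 5 = 3)
D(q) = -2 + q/22 (D(q) = -3 + (q/22 + q/q) = -3 + (q*(1/22) + 1) = -3 + (q/22 + 1) = -3 + (1 + q/22) = -2 + q/22)
-D(S(c(E(6), Z(1)))) = -(-2 + (1/22)*3) = -(-2 + 3/22) = -1*(-41/22) = 41/22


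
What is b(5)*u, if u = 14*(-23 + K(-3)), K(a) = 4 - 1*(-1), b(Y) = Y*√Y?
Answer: -1260*√5 ≈ -2817.4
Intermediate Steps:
b(Y) = Y^(3/2)
K(a) = 5 (K(a) = 4 + 1 = 5)
u = -252 (u = 14*(-23 + 5) = 14*(-18) = -252)
b(5)*u = 5^(3/2)*(-252) = (5*√5)*(-252) = -1260*√5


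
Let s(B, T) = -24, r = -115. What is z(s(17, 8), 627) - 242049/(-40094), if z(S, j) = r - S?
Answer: -3406505/40094 ≈ -84.963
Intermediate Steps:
z(S, j) = -115 - S
z(s(17, 8), 627) - 242049/(-40094) = (-115 - 1*(-24)) - 242049/(-40094) = (-115 + 24) - 242049*(-1)/40094 = -91 - 1*(-242049/40094) = -91 + 242049/40094 = -3406505/40094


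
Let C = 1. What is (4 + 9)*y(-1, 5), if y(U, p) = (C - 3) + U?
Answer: -39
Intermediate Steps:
y(U, p) = -2 + U (y(U, p) = (1 - 3) + U = -2 + U)
(4 + 9)*y(-1, 5) = (4 + 9)*(-2 - 1) = 13*(-3) = -39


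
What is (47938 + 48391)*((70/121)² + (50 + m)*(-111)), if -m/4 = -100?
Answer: -70446654793450/14641 ≈ -4.8116e+9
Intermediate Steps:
m = 400 (m = -4*(-100) = 400)
(47938 + 48391)*((70/121)² + (50 + m)*(-111)) = (47938 + 48391)*((70/121)² + (50 + 400)*(-111)) = 96329*((70*(1/121))² + 450*(-111)) = 96329*((70/121)² - 49950) = 96329*(4900/14641 - 49950) = 96329*(-731313050/14641) = -70446654793450/14641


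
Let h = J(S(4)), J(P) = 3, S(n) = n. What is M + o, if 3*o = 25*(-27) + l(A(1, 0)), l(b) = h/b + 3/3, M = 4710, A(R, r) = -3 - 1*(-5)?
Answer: 26915/6 ≈ 4485.8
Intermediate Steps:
A(R, r) = 2 (A(R, r) = -3 + 5 = 2)
h = 3
l(b) = 1 + 3/b (l(b) = 3/b + 3/3 = 3/b + 3*(1/3) = 3/b + 1 = 1 + 3/b)
o = -1345/6 (o = (25*(-27) + (3 + 2)/2)/3 = (-675 + (1/2)*5)/3 = (-675 + 5/2)/3 = (1/3)*(-1345/2) = -1345/6 ≈ -224.17)
M + o = 4710 - 1345/6 = 26915/6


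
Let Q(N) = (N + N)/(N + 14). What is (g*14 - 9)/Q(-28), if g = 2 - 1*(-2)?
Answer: 47/4 ≈ 11.750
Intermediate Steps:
g = 4 (g = 2 + 2 = 4)
Q(N) = 2*N/(14 + N) (Q(N) = (2*N)/(14 + N) = 2*N/(14 + N))
(g*14 - 9)/Q(-28) = (4*14 - 9)/((2*(-28)/(14 - 28))) = (56 - 9)/((2*(-28)/(-14))) = 47/((2*(-28)*(-1/14))) = 47/4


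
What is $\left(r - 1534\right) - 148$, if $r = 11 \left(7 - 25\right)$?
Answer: $-1880$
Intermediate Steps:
$r = -198$ ($r = 11 \left(-18\right) = -198$)
$\left(r - 1534\right) - 148 = \left(-198 - 1534\right) - 148 = -1732 - 148 = -1880$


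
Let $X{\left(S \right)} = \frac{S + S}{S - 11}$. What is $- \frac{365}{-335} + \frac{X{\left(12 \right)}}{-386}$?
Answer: $\frac{13285}{12931} \approx 1.0274$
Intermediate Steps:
$X{\left(S \right)} = \frac{2 S}{-11 + S}$
$- \frac{365}{-335} + \frac{X{\left(12 \right)}}{-386} = - \frac{365}{-335} + \frac{2 \cdot 12 \frac{1}{-11 + 12}}{-386} = \left(-365\right) \left(- \frac{1}{335}\right) + 2 \cdot 12 \cdot 1^{-1} \left(- \frac{1}{386}\right) = \frac{73}{67} + 2 \cdot 12 \cdot 1 \left(- \frac{1}{386}\right) = \frac{73}{67} + 24 \left(- \frac{1}{386}\right) = \frac{73}{67} - \frac{12}{193} = \frac{13285}{12931}$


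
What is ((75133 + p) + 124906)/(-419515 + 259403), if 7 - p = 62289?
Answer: -137757/160112 ≈ -0.86038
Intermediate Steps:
p = -62282 (p = 7 - 1*62289 = 7 - 62289 = -62282)
((75133 + p) + 124906)/(-419515 + 259403) = ((75133 - 62282) + 124906)/(-419515 + 259403) = (12851 + 124906)/(-160112) = 137757*(-1/160112) = -137757/160112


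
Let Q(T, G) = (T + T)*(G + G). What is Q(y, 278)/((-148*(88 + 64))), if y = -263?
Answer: 36557/2812 ≈ 13.000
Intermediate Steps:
Q(T, G) = 4*G*T (Q(T, G) = (2*T)*(2*G) = 4*G*T)
Q(y, 278)/((-148*(88 + 64))) = (4*278*(-263))/((-148*(88 + 64))) = -292456/((-148*152)) = -292456/(-22496) = -292456*(-1/22496) = 36557/2812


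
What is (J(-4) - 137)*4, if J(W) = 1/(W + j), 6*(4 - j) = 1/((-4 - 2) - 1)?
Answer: -380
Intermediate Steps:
j = 169/42 (j = 4 - 1/(6*((-4 - 2) - 1)) = 4 - 1/(6*(-6 - 1)) = 4 - ⅙/(-7) = 4 - ⅙*(-⅐) = 4 + 1/42 = 169/42 ≈ 4.0238)
J(W) = 1/(169/42 + W) (J(W) = 1/(W + 169/42) = 1/(169/42 + W))
(J(-4) - 137)*4 = (42/(169 + 42*(-4)) - 137)*4 = (42/(169 - 168) - 137)*4 = (42/1 - 137)*4 = (42*1 - 137)*4 = (42 - 137)*4 = -95*4 = -380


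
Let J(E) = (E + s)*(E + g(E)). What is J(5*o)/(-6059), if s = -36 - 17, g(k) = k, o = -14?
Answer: -17220/6059 ≈ -2.8421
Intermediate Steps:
s = -53
J(E) = 2*E*(-53 + E) (J(E) = (E - 53)*(E + E) = (-53 + E)*(2*E) = 2*E*(-53 + E))
J(5*o)/(-6059) = (2*(5*(-14))*(-53 + 5*(-14)))/(-6059) = (2*(-70)*(-53 - 70))*(-1/6059) = (2*(-70)*(-123))*(-1/6059) = 17220*(-1/6059) = -17220/6059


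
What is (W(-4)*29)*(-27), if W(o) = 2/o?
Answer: 783/2 ≈ 391.50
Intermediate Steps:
(W(-4)*29)*(-27) = ((2/(-4))*29)*(-27) = ((2*(-1/4))*29)*(-27) = -1/2*29*(-27) = -29/2*(-27) = 783/2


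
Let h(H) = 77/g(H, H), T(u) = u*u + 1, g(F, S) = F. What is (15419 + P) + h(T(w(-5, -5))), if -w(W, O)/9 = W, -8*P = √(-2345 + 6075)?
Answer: 31238971/2026 - √3730/8 ≈ 15411.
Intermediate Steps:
P = -√3730/8 (P = -√(-2345 + 6075)/8 = -√3730/8 ≈ -7.6342)
w(W, O) = -9*W
T(u) = 1 + u² (T(u) = u² + 1 = 1 + u²)
h(H) = 77/H
(15419 + P) + h(T(w(-5, -5))) = (15419 - √3730/8) + 77/(1 + (-9*(-5))²) = (15419 - √3730/8) + 77/(1 + 45²) = (15419 - √3730/8) + 77/(1 + 2025) = (15419 - √3730/8) + 77/2026 = 31238971/2026 - √3730/8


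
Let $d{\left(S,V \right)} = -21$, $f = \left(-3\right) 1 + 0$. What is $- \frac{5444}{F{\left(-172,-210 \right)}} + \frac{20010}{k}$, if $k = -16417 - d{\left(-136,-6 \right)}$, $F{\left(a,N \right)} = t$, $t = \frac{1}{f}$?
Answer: $\frac{133879731}{8198} \approx 16331.0$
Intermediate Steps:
$f = -3$ ($f = -3 + 0 = -3$)
$t = - \frac{1}{3}$ ($t = \frac{1}{-3} = - \frac{1}{3} \approx -0.33333$)
$F{\left(a,N \right)} = - \frac{1}{3}$
$k = -16396$ ($k = -16417 - -21 = -16417 + 21 = -16396$)
$- \frac{5444}{F{\left(-172,-210 \right)}} + \frac{20010}{k} = - \frac{5444}{- \frac{1}{3}} + \frac{20010}{-16396} = \left(-5444\right) \left(-3\right) + 20010 \left(- \frac{1}{16396}\right) = 16332 - \frac{10005}{8198} = \frac{133879731}{8198}$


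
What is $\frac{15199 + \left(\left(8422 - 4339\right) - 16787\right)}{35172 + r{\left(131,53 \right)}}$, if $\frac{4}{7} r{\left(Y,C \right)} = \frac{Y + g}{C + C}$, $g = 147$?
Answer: $\frac{528940}{7457437} \approx 0.070928$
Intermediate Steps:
$r{\left(Y,C \right)} = \frac{7 \left(147 + Y\right)}{8 C}$ ($r{\left(Y,C \right)} = \frac{7 \frac{Y + 147}{C + C}}{4} = \frac{7 \frac{147 + Y}{2 C}}{4} = \frac{7 \left(147 + Y\right)}{8 C}$)
$\frac{15199 + \left(\left(8422 - 4339\right) - 16787\right)}{35172 + r{\left(131,53 \right)}} = \frac{15199 + \left(\left(8422 - 4339\right) - 16787\right)}{35172 + \frac{7 \left(147 + 131\right)}{8 \cdot 53}} = \frac{15199 + \left(4083 - 16787\right)}{35172 + \frac{7}{8} \cdot \frac{1}{53} \cdot 278} = \frac{15199 - 12704}{35172 + \frac{973}{212}} = \frac{2495}{\frac{7457437}{212}} = 2495 \cdot \frac{212}{7457437} = \frac{528940}{7457437}$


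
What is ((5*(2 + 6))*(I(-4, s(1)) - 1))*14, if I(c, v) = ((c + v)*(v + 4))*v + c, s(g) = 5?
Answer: 22400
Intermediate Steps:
I(c, v) = c + v*(4 + v)*(c + v) (I(c, v) = ((c + v)*(4 + v))*v + c = ((4 + v)*(c + v))*v + c = v*(4 + v)*(c + v) + c = c + v*(4 + v)*(c + v))
((5*(2 + 6))*(I(-4, s(1)) - 1))*14 = ((5*(2 + 6))*((-4 + 5**3 + 4*5**2 - 4*5**2 + 4*(-4)*5) - 1))*14 = ((5*8)*((-4 + 125 + 4*25 - 4*25 - 80) - 1))*14 = (40*((-4 + 125 + 100 - 100 - 80) - 1))*14 = (40*(41 - 1))*14 = (40*40)*14 = 1600*14 = 22400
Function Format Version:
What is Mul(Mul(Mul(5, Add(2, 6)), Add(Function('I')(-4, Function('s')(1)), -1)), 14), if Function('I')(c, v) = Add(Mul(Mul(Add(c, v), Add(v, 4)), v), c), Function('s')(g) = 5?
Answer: 22400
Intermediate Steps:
Function('I')(c, v) = Add(c, Mul(v, Add(4, v), Add(c, v))) (Function('I')(c, v) = Add(Mul(Mul(Add(c, v), Add(4, v)), v), c) = Add(Mul(Mul(Add(4, v), Add(c, v)), v), c) = Add(Mul(v, Add(4, v), Add(c, v)), c) = Add(c, Mul(v, Add(4, v), Add(c, v))))
Mul(Mul(Mul(5, Add(2, 6)), Add(Function('I')(-4, Function('s')(1)), -1)), 14) = Mul(Mul(Mul(5, Add(2, 6)), Add(Add(-4, Pow(5, 3), Mul(4, Pow(5, 2)), Mul(-4, Pow(5, 2)), Mul(4, -4, 5)), -1)), 14) = Mul(Mul(Mul(5, 8), Add(Add(-4, 125, Mul(4, 25), Mul(-4, 25), -80), -1)), 14) = Mul(Mul(40, Add(Add(-4, 125, 100, -100, -80), -1)), 14) = Mul(Mul(40, Add(41, -1)), 14) = Mul(Mul(40, 40), 14) = Mul(1600, 14) = 22400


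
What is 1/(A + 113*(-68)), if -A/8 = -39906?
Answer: 1/311564 ≈ 3.2096e-6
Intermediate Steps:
A = 319248 (A = -8*(-39906) = 319248)
1/(A + 113*(-68)) = 1/(319248 + 113*(-68)) = 1/(319248 - 7684) = 1/311564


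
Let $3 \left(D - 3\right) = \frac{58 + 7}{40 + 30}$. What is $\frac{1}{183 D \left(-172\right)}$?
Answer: $- \frac{7}{729194} \approx -9.5996 \cdot 10^{-6}$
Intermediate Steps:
$D = \frac{139}{42}$ ($D = 3 + \frac{\left(58 + 7\right) \frac{1}{40 + 30}}{3} = 3 + \frac{65 \cdot \frac{1}{70}}{3} = 3 + \frac{1}{3} \cdot \frac{13}{14} = 3 + \frac{13}{42} = \frac{139}{42} \approx 3.3095$)
$\frac{1}{183 D \left(-172\right)} = \frac{1}{183 \cdot \frac{139}{42} \left(-172\right)} = \frac{1}{\frac{8479}{14} \left(-172\right)} = \frac{1}{- \frac{729194}{7}} = - \frac{7}{729194}$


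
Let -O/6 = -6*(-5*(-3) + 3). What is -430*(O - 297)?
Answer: -150930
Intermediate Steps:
O = 648 (O = -(-36)*(-5*(-3) + 3) = -(-36)*(15 + 3) = -(-36)*18 = -6*(-108) = 648)
-430*(O - 297) = -430*(648 - 297) = -430*351 = -150930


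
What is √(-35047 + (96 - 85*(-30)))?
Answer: I*√32401 ≈ 180.0*I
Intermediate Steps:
√(-35047 + (96 - 85*(-30))) = √(-35047 + (96 + 2550)) = √(-35047 + 2646) = √(-32401) = I*√32401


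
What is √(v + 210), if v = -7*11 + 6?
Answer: √139 ≈ 11.790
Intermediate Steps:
v = -71 (v = -77 + 6 = -71)
√(v + 210) = √(-71 + 210) = √139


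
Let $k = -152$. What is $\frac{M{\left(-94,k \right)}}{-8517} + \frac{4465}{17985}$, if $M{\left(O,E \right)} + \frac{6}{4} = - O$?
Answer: $\frac{1616213}{6807922} \approx 0.2374$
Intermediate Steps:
$M{\left(O,E \right)} = - \frac{3}{2} - O$
$\frac{M{\left(-94,k \right)}}{-8517} + \frac{4465}{17985} = \frac{- \frac{3}{2} - -94}{-8517} + \frac{4465}{17985} = \left(- \frac{3}{2} + 94\right) \left(- \frac{1}{8517}\right) + 4465 \cdot \frac{1}{17985} = \frac{185}{2} \left(- \frac{1}{8517}\right) + \frac{893}{3597} = - \frac{185}{17034} + \frac{893}{3597} = \frac{1616213}{6807922}$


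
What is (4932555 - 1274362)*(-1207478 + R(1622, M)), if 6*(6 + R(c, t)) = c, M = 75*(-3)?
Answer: -13248661754713/3 ≈ -4.4162e+12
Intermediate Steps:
M = -225
R(c, t) = -6 + c/6
(4932555 - 1274362)*(-1207478 + R(1622, M)) = (4932555 - 1274362)*(-1207478 + (-6 + (1/6)*1622)) = 3658193*(-1207478 + (-6 + 811/3)) = 3658193*(-1207478 + 793/3) = 3658193*(-3621641/3) = -13248661754713/3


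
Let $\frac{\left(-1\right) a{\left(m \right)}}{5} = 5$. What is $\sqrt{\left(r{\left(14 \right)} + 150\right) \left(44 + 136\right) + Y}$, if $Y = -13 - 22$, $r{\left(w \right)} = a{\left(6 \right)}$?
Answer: $\sqrt{22465} \approx 149.88$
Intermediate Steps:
$a{\left(m \right)} = -25$ ($a{\left(m \right)} = \left(-5\right) 5 = -25$)
$r{\left(w \right)} = -25$
$Y = -35$ ($Y = -13 - 22 = -35$)
$\sqrt{\left(r{\left(14 \right)} + 150\right) \left(44 + 136\right) + Y} = \sqrt{\left(-25 + 150\right) \left(44 + 136\right) - 35} = \sqrt{125 \cdot 180 - 35} = \sqrt{22500 - 35} = \sqrt{22465}$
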